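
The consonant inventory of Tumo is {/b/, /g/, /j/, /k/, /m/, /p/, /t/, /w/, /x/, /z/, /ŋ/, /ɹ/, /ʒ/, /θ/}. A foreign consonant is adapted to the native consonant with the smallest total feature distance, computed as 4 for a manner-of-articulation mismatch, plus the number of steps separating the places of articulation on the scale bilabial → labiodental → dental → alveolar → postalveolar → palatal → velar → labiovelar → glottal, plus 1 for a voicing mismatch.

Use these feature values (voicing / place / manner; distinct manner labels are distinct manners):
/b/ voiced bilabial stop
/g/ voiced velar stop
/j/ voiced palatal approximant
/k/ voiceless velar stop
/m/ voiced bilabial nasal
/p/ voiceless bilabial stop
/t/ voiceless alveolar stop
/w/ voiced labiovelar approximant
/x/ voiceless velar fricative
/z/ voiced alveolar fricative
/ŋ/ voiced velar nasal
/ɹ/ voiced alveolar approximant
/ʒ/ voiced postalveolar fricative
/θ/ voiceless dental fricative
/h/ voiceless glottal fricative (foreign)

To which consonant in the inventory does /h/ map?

x

/x/ is closest: same manner (fricative), place distance 2 (glottal→velar), same voicing; total 2. Next closest is /ʒ/ at distance 5.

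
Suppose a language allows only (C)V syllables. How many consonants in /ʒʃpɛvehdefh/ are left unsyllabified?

5

The consonants /ʒ/, /ʃ/, /h/, /f/, /h/ cannot be parsed into a legal (C)V syllable (no codas are permitted; onsets are limited to one consonant).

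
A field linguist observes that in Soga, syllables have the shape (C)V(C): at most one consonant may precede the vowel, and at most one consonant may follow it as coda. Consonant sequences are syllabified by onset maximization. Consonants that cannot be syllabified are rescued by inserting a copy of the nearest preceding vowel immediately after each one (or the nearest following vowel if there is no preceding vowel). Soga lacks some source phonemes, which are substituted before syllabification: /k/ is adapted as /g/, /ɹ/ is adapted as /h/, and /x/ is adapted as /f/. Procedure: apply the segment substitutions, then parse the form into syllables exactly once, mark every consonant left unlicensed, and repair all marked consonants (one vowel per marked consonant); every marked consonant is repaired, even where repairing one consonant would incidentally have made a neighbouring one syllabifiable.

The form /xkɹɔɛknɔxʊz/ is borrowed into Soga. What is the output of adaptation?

fɔgɔhɔɛgnɔfʊz

Substitution: /x/ → /f/, /k/ → /g/, /ɹ/ → /h/, giving /fghɔɛgnɔfʊz/.
Under (C)V(C), the unsyllabifiable consonants are /f/, /g/ (at most one coda consonant is licensed; onsets are limited to one consonant).
Epenthesis after each stranded consonant: /f/ → /fɔ/, /g/ → /gɔ/.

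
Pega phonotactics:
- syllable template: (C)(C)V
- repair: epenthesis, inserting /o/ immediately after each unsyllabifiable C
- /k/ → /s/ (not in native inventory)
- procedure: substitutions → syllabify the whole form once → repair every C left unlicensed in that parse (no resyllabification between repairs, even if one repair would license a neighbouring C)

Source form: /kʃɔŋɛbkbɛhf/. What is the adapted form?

Substitution: /k/ → /s/, giving /sʃɔŋɛbsbɛhf/.
Under (C)(C)V, the unsyllabifiable consonants are /b/, /h/, /f/ (no codas are permitted; onsets may contain at most 2 consonants).
Each unlicensed consonant becomes the onset of a new syllable: /b/ → /bo/, /h/ → /ho/, /f/ → /fo/.

sʃɔŋɛbosbɛhofo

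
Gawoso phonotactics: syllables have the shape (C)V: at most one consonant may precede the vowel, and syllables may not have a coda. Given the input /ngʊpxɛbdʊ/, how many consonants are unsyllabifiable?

The consonants /n/, /p/, /b/ cannot be parsed into a legal (C)V syllable (no codas are permitted; onsets are limited to one consonant).

3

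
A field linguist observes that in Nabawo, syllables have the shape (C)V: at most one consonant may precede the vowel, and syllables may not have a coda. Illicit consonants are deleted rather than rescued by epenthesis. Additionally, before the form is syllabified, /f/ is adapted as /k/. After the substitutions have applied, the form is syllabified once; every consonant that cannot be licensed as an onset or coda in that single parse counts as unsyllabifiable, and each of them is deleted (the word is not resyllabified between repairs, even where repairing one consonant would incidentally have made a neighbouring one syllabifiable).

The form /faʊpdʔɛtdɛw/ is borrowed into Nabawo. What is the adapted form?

kaʊʔɛdɛ

Substitution: /f/ → /k/, giving /kaʊpdʔɛtdɛw/.
Syllabifying with onset maximization leaves /p/, /d/, /t/, /w/ stranded (no codas are permitted; onsets are limited to one consonant).
Each unlicensed consonant is deleted: /p/, /d/, /t/, /w/.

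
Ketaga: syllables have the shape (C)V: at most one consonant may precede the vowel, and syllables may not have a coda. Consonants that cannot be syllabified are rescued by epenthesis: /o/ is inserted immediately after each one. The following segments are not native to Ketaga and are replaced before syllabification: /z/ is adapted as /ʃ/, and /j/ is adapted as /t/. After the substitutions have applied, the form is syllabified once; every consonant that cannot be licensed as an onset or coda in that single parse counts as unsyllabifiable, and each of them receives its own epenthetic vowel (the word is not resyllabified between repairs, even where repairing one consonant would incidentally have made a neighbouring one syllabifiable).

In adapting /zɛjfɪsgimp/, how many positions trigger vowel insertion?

4

After substitution the input is /ʃɛtfɪsgimp/.
The unsyllabifiable consonants are /t/, /s/, /m/, /p/; each receives one epenthetic vowel.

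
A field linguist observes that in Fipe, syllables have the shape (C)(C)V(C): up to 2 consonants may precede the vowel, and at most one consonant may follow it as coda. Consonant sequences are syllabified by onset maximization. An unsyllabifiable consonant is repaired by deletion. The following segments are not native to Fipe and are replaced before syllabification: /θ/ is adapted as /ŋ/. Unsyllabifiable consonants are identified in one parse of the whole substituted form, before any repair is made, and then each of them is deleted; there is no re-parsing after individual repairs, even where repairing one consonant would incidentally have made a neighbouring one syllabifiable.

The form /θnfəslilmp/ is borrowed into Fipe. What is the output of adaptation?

nfəslil

Substitution: /θ/ → /ŋ/, giving /ŋnfəslilmp/.
Under (C)(C)V(C), the unsyllabifiable consonants are /ŋ/, /m/, /p/ (at most one coda consonant is licensed; onsets may contain at most 2 consonants).
Deletion applies to /ŋ/, /m/, /p/.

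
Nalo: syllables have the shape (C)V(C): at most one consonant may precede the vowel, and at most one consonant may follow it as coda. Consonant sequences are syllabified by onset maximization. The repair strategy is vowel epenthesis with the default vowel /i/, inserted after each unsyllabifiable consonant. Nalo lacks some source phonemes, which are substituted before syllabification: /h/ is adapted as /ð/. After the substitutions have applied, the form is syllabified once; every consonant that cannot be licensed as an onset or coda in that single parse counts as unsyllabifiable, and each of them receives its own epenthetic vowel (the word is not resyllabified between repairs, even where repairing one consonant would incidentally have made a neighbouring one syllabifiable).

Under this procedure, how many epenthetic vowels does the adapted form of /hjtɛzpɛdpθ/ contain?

After substitution the input is /ðjtɛzpɛdpθ/.
The unsyllabifiable consonants are /ð/, /j/, /p/, /θ/; each receives one epenthetic vowel.

4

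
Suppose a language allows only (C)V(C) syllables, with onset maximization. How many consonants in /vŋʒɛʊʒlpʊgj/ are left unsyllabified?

4

The consonants /v/, /ŋ/, /l/, /j/ cannot be parsed into a legal (C)V(C) syllable (at most one coda consonant is licensed; onsets are limited to one consonant).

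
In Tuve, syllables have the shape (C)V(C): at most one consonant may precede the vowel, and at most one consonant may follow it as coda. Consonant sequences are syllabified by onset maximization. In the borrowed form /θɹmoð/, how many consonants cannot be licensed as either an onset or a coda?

Under (C)V(C), the unsyllabifiable consonants are /θ/, /ɹ/ (at most one coda consonant is licensed; onsets are limited to one consonant).

2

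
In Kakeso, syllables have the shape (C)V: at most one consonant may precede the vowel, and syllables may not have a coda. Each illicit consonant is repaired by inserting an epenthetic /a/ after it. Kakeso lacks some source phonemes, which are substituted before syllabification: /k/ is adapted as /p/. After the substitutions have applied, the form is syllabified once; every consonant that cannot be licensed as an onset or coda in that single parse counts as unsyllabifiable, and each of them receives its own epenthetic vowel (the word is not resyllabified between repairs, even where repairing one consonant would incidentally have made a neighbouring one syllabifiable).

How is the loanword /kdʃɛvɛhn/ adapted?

Substitution: /k/ → /p/, giving /pdʃɛvɛhn/.
The consonants /p/, /d/, /h/, /n/ cannot be parsed into a legal (C)V syllable (no codas are permitted; onsets are limited to one consonant).
Each unlicensed consonant becomes the onset of a new syllable: /p/ → /pa/, /d/ → /da/, /h/ → /ha/, /n/ → /na/.

padaʃɛvɛhana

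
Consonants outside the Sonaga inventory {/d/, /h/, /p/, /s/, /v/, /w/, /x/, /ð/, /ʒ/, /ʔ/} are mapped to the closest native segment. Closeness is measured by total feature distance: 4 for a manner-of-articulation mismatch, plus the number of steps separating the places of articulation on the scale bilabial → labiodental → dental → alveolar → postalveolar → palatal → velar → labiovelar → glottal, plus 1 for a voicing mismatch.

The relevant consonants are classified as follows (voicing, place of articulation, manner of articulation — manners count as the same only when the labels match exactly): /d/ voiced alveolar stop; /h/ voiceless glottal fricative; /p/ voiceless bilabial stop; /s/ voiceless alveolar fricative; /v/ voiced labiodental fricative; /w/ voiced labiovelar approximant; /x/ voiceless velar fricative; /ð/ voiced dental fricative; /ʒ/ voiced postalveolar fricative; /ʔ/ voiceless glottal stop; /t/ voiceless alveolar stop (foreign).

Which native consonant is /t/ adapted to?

/d/ is closest: same manner (stop), place distance 0 (alveolar→alveolar), voicing differs (+1); total 1. Next closest is /p/ at distance 3.

d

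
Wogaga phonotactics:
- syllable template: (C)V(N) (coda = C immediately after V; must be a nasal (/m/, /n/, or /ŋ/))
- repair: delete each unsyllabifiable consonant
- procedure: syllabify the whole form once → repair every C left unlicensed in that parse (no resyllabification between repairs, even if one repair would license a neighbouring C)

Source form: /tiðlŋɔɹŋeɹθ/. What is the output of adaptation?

Under (C)V(N), the unsyllabifiable consonants are /ð/, /l/, /ɹ/, /ɹ/, /θ/ (only a nasal (/m/, /n/, or /ŋ/) is licensed in coda position; onsets are limited to one consonant).
Deletion applies to /ð/, /l/, /ɹ/, /ɹ/, /θ/.

tiŋɔŋe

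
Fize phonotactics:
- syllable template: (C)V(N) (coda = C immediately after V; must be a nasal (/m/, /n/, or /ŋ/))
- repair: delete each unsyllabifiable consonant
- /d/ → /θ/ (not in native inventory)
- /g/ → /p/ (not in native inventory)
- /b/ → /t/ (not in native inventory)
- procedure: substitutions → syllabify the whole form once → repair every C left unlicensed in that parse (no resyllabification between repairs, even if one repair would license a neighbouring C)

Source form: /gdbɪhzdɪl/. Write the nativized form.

tɪθɪ

Substitution: /g/ → /p/, /d/ → /θ/, /b/ → /t/, giving /pθtɪhzθɪl/.
The consonants /p/, /θ/, /h/, /z/, /l/ cannot be parsed into a legal (C)V(N) syllable (only a nasal (/m/, /n/, or /ŋ/) is licensed in coda position; onsets are limited to one consonant).
Deleting the stranded consonants removes /p/, /θ/, /h/, /z/, /l/.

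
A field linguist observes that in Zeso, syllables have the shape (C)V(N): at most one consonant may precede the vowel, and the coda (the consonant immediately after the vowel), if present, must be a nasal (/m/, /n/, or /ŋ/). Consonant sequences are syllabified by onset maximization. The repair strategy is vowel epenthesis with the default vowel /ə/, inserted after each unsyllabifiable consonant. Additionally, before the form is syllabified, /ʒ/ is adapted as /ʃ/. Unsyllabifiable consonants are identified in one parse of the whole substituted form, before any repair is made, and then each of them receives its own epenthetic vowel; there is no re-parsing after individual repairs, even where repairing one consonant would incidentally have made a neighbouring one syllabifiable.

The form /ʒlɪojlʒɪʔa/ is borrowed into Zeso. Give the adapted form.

ʃəlɪojələʃɪʔa

Substitution: /ʒ/ → /ʃ/, giving /ʃlɪojlʃɪʔa/.
The consonants /ʃ/, /j/, /l/ cannot be parsed into a legal (C)V(N) syllable (only a nasal (/m/, /n/, or /ŋ/) is licensed in coda position; onsets are limited to one consonant).
Epenthesis after each stranded consonant: /ʃ/ → /ʃə/, /j/ → /jə/, /l/ → /lə/.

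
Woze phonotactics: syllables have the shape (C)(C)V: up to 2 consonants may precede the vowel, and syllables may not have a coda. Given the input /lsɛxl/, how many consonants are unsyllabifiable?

2

Syllabifying with onset maximization leaves /x/, /l/ stranded (no codas are permitted; onsets may contain at most 2 consonants).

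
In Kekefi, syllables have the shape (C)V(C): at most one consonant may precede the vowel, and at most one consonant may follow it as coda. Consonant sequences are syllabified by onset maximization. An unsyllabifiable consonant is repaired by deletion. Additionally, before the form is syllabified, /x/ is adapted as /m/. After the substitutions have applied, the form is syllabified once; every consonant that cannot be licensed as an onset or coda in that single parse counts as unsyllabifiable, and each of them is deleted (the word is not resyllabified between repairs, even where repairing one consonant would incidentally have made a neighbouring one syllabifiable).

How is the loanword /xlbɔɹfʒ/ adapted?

Substitution: /x/ → /m/, giving /mlbɔɹfʒ/.
Under (C)V(C), the unsyllabifiable consonants are /m/, /l/, /f/, /ʒ/ (at most one coda consonant is licensed; onsets are limited to one consonant).
Each unlicensed consonant is deleted: /m/, /l/, /f/, /ʒ/.

bɔɹ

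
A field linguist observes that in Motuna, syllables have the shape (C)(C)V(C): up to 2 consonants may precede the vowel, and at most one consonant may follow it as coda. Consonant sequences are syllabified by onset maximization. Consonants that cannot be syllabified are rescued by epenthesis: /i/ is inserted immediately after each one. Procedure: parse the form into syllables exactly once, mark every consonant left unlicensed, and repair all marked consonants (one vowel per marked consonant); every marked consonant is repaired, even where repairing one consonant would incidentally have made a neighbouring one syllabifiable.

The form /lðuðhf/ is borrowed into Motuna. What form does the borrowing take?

Under (C)(C)V(C), the unsyllabifiable consonants are /h/, /f/ (at most one coda consonant is licensed; onsets may contain at most 2 consonants).
Each unlicensed consonant becomes the onset of a new syllable: /h/ → /hi/, /f/ → /fi/.

lðuðhifi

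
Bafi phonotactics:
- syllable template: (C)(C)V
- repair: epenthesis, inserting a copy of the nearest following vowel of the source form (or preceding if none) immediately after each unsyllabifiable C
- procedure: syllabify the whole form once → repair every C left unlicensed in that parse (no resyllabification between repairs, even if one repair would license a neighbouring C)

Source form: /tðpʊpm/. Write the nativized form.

The consonants /t/, /p/, /m/ cannot be parsed into a legal (C)(C)V syllable (no codas are permitted; onsets may contain at most 2 consonants).
Epenthesis after each stranded consonant: /t/ → /tʊ/, /p/ → /pʊ/, /m/ → /mʊ/.

tʊðpʊpʊmʊ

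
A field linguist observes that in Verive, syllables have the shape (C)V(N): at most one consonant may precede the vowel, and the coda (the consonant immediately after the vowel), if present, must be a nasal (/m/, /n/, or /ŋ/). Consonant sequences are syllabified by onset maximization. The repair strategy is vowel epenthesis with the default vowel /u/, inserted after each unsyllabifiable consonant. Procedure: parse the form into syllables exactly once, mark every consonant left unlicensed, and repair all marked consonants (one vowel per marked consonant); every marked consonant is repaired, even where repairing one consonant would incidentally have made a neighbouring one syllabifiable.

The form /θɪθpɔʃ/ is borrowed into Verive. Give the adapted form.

θɪθupɔʃu

Syllabifying with onset maximization leaves /θ/, /ʃ/ stranded (only a nasal (/m/, /n/, or /ŋ/) is licensed in coda position; onsets are limited to one consonant).
Epenthesis after each stranded consonant: /θ/ → /θu/, /ʃ/ → /ʃu/.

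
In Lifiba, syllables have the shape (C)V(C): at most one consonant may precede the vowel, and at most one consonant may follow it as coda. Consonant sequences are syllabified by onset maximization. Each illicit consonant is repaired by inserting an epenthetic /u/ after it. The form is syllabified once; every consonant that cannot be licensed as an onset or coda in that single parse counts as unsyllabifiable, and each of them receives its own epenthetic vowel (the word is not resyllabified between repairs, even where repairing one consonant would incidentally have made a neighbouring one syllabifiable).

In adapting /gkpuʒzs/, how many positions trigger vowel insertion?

4

The unsyllabifiable consonants are /g/, /k/, /z/, /s/; each receives one epenthetic vowel.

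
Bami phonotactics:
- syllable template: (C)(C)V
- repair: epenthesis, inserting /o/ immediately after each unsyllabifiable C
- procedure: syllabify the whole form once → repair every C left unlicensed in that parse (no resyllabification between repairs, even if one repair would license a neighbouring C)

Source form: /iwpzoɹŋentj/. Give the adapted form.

iwopzoɹŋenotojo

Under (C)(C)V, the unsyllabifiable consonants are /w/, /n/, /t/, /j/ (no codas are permitted; onsets may contain at most 2 consonants).
Each unlicensed consonant becomes the onset of a new syllable: /w/ → /wo/, /n/ → /no/, /t/ → /to/, /j/ → /jo/.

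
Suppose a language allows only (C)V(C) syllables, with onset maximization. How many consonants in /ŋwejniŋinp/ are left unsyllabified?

2

The consonants /ŋ/, /p/ cannot be parsed into a legal (C)V(C) syllable (at most one coda consonant is licensed; onsets are limited to one consonant).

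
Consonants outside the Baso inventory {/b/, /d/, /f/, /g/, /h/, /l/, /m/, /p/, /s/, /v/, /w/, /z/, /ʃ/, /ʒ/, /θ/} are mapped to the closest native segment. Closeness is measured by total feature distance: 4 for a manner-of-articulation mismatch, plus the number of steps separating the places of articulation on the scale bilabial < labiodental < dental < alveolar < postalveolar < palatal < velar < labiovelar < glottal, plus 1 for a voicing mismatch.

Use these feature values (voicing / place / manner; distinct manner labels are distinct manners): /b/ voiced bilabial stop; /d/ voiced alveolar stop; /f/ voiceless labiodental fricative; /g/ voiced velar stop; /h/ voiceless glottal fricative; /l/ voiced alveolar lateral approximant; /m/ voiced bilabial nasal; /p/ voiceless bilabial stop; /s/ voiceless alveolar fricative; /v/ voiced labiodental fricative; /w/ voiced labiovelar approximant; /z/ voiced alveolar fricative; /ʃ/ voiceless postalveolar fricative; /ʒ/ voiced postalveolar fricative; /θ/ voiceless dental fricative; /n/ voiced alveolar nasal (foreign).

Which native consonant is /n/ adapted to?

/m/ is closest: same manner (nasal), place distance 3 (alveolar→bilabial), same voicing; total 3. Next closest is /d/ at distance 4.

m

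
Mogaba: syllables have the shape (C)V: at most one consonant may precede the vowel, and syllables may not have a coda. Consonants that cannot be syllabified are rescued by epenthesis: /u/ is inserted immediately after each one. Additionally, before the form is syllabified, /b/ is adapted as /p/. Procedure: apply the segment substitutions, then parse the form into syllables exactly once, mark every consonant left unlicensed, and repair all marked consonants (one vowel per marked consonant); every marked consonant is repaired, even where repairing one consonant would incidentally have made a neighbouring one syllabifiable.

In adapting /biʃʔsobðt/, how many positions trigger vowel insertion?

5

After substitution the input is /piʃʔsopðt/.
The unsyllabifiable consonants are /ʃ/, /ʔ/, /p/, /ð/, /t/; each receives one epenthetic vowel.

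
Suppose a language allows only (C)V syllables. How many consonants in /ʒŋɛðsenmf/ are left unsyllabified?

5

Under (C)V, the unsyllabifiable consonants are /ʒ/, /ð/, /n/, /m/, /f/ (no codas are permitted; onsets are limited to one consonant).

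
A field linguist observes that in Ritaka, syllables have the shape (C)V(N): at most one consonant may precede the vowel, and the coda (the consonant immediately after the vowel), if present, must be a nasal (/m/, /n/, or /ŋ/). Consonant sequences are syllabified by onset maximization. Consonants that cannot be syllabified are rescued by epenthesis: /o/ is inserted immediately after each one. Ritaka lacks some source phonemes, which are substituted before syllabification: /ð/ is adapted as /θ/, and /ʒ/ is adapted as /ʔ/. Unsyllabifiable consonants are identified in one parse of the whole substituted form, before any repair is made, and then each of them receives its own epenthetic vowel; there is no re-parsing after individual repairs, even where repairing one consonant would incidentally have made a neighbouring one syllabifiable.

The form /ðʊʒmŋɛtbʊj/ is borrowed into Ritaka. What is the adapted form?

θʊʔomoŋɛtobʊjo

Substitution: /ð/ → /θ/, /ʒ/ → /ʔ/, giving /θʊʔmŋɛtbʊj/.
Syllabifying with onset maximization leaves /ʔ/, /m/, /t/, /j/ stranded (only a nasal (/m/, /n/, or /ŋ/) is licensed in coda position; onsets are limited to one consonant).
Each unlicensed consonant becomes the onset of a new syllable: /ʔ/ → /ʔo/, /m/ → /mo/, /t/ → /to/, /j/ → /jo/.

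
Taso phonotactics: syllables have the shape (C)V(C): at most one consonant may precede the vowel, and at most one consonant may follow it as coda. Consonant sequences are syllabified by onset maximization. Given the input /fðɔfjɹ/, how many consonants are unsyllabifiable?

The consonants /f/, /j/, /ɹ/ cannot be parsed into a legal (C)V(C) syllable (at most one coda consonant is licensed; onsets are limited to one consonant).

3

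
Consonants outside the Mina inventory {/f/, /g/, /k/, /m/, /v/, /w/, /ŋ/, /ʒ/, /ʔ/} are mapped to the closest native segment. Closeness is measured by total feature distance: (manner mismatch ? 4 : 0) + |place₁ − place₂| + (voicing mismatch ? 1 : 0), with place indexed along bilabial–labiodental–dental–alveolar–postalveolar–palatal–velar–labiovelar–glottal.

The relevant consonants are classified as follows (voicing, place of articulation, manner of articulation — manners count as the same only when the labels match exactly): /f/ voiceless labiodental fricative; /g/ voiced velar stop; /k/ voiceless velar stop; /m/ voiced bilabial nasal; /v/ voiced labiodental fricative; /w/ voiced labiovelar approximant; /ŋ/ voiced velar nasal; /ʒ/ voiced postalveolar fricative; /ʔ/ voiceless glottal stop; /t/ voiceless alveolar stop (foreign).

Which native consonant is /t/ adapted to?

/k/ is closest: same manner (stop), place distance 3 (alveolar→velar), same voicing; total 3. Next closest is /g/ at distance 4.

k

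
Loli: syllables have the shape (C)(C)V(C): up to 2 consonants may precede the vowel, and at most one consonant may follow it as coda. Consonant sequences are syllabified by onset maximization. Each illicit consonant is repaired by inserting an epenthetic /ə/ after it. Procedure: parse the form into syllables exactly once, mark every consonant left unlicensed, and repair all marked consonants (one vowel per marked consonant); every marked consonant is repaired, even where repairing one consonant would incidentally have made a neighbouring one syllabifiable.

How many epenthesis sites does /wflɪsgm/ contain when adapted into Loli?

The unsyllabifiable consonants are /w/, /g/, /m/; each receives one epenthetic vowel.

3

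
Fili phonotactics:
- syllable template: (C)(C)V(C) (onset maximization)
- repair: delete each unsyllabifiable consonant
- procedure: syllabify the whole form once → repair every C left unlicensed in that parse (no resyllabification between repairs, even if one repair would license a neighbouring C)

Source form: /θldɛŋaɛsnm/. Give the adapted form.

ldɛŋaɛs

Syllabifying with onset maximization leaves /θ/, /n/, /m/ stranded (at most one coda consonant is licensed; onsets may contain at most 2 consonants).
Deleting the stranded consonants removes /θ/, /n/, /m/.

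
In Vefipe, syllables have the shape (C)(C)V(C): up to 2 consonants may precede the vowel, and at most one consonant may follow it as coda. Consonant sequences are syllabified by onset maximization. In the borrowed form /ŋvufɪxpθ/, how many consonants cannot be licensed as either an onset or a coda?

Syllabifying with onset maximization leaves /p/, /θ/ stranded (at most one coda consonant is licensed; onsets may contain at most 2 consonants).

2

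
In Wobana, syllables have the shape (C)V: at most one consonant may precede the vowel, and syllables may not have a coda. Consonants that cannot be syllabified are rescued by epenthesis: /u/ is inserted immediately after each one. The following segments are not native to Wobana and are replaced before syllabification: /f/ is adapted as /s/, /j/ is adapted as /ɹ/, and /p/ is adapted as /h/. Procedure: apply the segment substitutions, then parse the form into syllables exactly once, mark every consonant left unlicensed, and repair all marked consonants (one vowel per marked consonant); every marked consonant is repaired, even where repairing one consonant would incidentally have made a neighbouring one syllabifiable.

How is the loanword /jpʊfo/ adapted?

ɹuhʊso

Substitution: /j/ → /ɹ/, /p/ → /h/, /f/ → /s/, giving /ɹhʊso/.
Syllabifying with onset maximization leaves /ɹ/ stranded (no codas are permitted; onsets are limited to one consonant).
Each unlicensed consonant becomes the onset of a new syllable: /ɹ/ → /ɹu/.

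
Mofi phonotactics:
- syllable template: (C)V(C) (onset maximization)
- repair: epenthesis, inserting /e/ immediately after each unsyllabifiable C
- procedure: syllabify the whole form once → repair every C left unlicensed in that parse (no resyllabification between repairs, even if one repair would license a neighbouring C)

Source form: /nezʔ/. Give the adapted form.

The consonants /ʔ/ cannot be parsed into a legal (C)V(C) syllable (at most one coda consonant is licensed; onsets are limited to one consonant).
Epenthesis after each stranded consonant: /ʔ/ → /ʔe/.

nezʔe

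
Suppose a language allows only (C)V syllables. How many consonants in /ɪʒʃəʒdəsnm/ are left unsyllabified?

5

Syllabifying with onset maximization leaves /ʒ/, /ʒ/, /s/, /n/, /m/ stranded (no codas are permitted; onsets are limited to one consonant).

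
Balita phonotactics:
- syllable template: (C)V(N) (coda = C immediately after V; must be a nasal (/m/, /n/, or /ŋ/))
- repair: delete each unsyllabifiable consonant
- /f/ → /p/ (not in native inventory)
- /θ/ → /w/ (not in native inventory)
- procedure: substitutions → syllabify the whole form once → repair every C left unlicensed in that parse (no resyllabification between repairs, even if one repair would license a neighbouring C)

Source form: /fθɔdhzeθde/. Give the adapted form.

wɔzede

Substitution: /f/ → /p/, /θ/ → /w/, giving /pwɔdhzewde/.
Under (C)V(N), the unsyllabifiable consonants are /p/, /d/, /h/, /w/ (only a nasal (/m/, /n/, or /ŋ/) is licensed in coda position; onsets are limited to one consonant).
Each unlicensed consonant is deleted: /p/, /d/, /h/, /w/.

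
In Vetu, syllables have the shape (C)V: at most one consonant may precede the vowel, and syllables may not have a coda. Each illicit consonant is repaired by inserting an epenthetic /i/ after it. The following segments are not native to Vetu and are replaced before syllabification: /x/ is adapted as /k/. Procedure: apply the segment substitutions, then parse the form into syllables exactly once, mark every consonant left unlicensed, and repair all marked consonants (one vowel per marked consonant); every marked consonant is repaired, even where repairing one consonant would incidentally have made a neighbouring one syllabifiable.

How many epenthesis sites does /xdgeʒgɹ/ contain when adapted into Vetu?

5

After substitution the input is /kdgeʒgɹ/.
The unsyllabifiable consonants are /k/, /d/, /ʒ/, /g/, /ɹ/; each receives one epenthetic vowel.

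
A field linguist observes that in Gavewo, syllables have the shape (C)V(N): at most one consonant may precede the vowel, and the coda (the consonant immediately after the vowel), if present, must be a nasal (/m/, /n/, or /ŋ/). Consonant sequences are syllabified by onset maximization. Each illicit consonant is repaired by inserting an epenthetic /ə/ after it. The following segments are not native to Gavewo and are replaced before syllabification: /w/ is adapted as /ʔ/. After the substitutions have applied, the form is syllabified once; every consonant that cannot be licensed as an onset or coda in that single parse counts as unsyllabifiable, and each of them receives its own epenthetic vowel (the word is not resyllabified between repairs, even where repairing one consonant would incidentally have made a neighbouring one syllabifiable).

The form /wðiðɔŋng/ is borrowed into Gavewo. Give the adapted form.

ʔəðiðɔŋnəgə

Substitution: /w/ → /ʔ/, giving /ʔðiðɔŋng/.
Under (C)V(N), the unsyllabifiable consonants are /ʔ/, /n/, /g/ (only a nasal (/m/, /n/, or /ŋ/) is licensed in coda position; onsets are limited to one consonant).
Epenthesis after each stranded consonant: /ʔ/ → /ʔə/, /n/ → /nə/, /g/ → /gə/.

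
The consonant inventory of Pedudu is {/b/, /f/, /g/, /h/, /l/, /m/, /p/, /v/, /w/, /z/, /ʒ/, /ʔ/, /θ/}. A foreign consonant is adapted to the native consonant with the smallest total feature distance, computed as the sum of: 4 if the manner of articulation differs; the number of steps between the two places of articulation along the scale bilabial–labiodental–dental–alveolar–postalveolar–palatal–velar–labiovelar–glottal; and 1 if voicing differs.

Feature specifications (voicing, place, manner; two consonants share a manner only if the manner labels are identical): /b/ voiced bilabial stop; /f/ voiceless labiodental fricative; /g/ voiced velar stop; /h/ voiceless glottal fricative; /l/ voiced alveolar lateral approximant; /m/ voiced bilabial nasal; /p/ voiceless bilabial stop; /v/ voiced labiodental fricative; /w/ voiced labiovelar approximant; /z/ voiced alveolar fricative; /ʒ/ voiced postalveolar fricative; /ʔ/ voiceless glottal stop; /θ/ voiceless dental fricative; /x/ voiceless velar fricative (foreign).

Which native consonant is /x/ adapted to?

h

/h/ is closest: same manner (fricative), place distance 2 (velar→glottal), same voicing; total 2. Next closest is /ʒ/ at distance 3.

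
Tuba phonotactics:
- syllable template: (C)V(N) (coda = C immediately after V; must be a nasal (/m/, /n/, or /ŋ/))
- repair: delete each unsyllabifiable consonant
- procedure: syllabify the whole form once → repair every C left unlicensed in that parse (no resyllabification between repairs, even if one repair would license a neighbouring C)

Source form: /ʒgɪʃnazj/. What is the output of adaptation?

gɪna

Syllabifying with onset maximization leaves /ʒ/, /ʃ/, /z/, /j/ stranded (only a nasal (/m/, /n/, or /ŋ/) is licensed in coda position; onsets are limited to one consonant).
Deleting the stranded consonants removes /ʒ/, /ʃ/, /z/, /j/.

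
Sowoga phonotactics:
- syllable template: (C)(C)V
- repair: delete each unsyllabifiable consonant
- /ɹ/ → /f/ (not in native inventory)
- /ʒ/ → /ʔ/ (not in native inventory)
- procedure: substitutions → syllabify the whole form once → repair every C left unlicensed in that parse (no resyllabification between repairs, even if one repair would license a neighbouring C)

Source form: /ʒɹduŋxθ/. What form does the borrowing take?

Substitution: /ʒ/ → /ʔ/, /ɹ/ → /f/, giving /ʔfduŋxθ/.
Syllabifying with onset maximization leaves /ʔ/, /ŋ/, /x/, /θ/ stranded (no codas are permitted; onsets may contain at most 2 consonants).
Each unlicensed consonant is deleted: /ʔ/, /ŋ/, /x/, /θ/.

fdu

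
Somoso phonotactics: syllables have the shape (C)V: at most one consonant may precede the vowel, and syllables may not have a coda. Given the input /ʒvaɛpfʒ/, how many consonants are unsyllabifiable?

The consonants /ʒ/, /p/, /f/, /ʒ/ cannot be parsed into a legal (C)V syllable (no codas are permitted; onsets are limited to one consonant).

4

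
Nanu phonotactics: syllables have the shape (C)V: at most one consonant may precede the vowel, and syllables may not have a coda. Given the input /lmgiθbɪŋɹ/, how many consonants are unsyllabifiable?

5

The consonants /l/, /m/, /θ/, /ŋ/, /ɹ/ cannot be parsed into a legal (C)V syllable (no codas are permitted; onsets are limited to one consonant).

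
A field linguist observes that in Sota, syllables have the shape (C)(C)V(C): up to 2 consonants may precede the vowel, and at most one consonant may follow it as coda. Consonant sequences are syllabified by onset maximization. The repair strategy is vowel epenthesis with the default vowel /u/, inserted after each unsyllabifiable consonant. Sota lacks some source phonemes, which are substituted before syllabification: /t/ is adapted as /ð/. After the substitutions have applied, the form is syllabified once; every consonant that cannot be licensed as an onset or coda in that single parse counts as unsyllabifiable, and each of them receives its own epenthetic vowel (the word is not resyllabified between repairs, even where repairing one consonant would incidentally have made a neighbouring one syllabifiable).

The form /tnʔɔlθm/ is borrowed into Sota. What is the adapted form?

Substitution: /t/ → /ð/, giving /ðnʔɔlθm/.
Under (C)(C)V(C), the unsyllabifiable consonants are /ð/, /θ/, /m/ (at most one coda consonant is licensed; onsets may contain at most 2 consonants).
Each unlicensed consonant becomes the onset of a new syllable: /ð/ → /ðu/, /θ/ → /θu/, /m/ → /mu/.

ðunʔɔlθumu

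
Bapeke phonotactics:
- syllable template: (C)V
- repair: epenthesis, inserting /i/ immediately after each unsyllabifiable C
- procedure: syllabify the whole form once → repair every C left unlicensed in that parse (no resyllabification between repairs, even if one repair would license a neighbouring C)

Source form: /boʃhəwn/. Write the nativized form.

Under (C)V, the unsyllabifiable consonants are /ʃ/, /w/, /n/ (no codas are permitted; onsets are limited to one consonant).
Each unlicensed consonant becomes the onset of a new syllable: /ʃ/ → /ʃi/, /w/ → /wi/, /n/ → /ni/.

boʃihəwini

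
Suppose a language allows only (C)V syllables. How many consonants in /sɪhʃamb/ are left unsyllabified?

3

The consonants /h/, /m/, /b/ cannot be parsed into a legal (C)V syllable (no codas are permitted; onsets are limited to one consonant).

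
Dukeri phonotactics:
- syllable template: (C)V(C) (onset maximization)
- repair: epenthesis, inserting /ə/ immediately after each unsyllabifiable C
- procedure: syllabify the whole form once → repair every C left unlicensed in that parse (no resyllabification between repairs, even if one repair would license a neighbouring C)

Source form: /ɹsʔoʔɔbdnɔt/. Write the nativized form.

The consonants /ɹ/, /s/, /d/ cannot be parsed into a legal (C)V(C) syllable (at most one coda consonant is licensed; onsets are limited to one consonant).
Epenthesis after each stranded consonant: /ɹ/ → /ɹə/, /s/ → /sə/, /d/ → /də/.

ɹəsəʔoʔɔbdənɔt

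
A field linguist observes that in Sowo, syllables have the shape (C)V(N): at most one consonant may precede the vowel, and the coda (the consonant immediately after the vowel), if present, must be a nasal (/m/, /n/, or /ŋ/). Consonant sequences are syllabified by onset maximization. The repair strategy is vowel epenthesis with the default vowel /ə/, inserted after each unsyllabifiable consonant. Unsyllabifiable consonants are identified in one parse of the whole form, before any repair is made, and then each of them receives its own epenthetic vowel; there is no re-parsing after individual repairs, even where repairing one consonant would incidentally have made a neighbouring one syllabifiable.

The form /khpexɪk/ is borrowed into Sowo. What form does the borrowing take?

The consonants /k/, /h/, /k/ cannot be parsed into a legal (C)V(N) syllable (only a nasal (/m/, /n/, or /ŋ/) is licensed in coda position; onsets are limited to one consonant).
Epenthesis after each stranded consonant: /k/ → /kə/, /h/ → /hə/, /k/ → /kə/.

kəhəpexɪkə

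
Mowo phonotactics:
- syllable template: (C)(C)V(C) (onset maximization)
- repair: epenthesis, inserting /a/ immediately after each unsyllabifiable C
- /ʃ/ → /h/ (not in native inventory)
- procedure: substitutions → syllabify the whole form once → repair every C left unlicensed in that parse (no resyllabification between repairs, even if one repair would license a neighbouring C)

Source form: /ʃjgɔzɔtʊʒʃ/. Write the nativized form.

hajgɔzɔtʊʒha

Substitution: /ʃ/ → /h/, giving /hjgɔzɔtʊʒh/.
Syllabifying with onset maximization leaves /h/, /h/ stranded (at most one coda consonant is licensed; onsets may contain at most 2 consonants).
Each unlicensed consonant becomes the onset of a new syllable: /h/ → /ha/, /h/ → /ha/.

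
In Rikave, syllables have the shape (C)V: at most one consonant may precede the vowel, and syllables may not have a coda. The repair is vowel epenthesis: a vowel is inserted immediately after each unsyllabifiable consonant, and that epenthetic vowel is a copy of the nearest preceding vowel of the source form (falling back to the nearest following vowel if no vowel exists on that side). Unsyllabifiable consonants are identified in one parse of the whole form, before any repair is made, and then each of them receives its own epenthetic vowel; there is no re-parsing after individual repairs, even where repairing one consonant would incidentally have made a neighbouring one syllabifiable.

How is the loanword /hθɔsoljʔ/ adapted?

Syllabifying with onset maximization leaves /h/, /l/, /j/, /ʔ/ stranded (no codas are permitted; onsets are limited to one consonant).
Epenthesis after each stranded consonant: /h/ → /hɔ/, /l/ → /lo/, /j/ → /jo/, /ʔ/ → /ʔo/.

hɔθɔsolojoʔo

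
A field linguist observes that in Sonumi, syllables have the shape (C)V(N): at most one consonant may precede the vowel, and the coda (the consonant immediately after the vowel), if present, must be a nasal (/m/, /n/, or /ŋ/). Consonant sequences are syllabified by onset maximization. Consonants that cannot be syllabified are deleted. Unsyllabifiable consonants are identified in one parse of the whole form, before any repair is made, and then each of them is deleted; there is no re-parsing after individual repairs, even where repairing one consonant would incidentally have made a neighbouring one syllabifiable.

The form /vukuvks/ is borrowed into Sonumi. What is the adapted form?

vuku

Under (C)V(N), the unsyllabifiable consonants are /v/, /k/, /s/ (only a nasal (/m/, /n/, or /ŋ/) is licensed in coda position; onsets are limited to one consonant).
Each unlicensed consonant is deleted: /v/, /k/, /s/.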